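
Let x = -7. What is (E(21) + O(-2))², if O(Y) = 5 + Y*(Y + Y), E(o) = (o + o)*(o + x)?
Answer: 361201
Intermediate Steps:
E(o) = 2*o*(-7 + o) (E(o) = (o + o)*(o - 7) = (2*o)*(-7 + o) = 2*o*(-7 + o))
O(Y) = 5 + 2*Y² (O(Y) = 5 + Y*(2*Y) = 5 + 2*Y²)
(E(21) + O(-2))² = (2*21*(-7 + 21) + (5 + 2*(-2)²))² = (2*21*14 + (5 + 2*4))² = (588 + (5 + 8))² = (588 + 13)² = 601² = 361201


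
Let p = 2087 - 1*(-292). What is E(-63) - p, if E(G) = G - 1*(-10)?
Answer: -2432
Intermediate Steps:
E(G) = 10 + G (E(G) = G + 10 = 10 + G)
p = 2379 (p = 2087 + 292 = 2379)
E(-63) - p = (10 - 63) - 1*2379 = -53 - 2379 = -2432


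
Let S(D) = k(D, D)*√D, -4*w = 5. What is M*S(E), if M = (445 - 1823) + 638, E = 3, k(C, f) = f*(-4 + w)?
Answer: 11655*√3 ≈ 20187.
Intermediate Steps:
w = -5/4 (w = -¼*5 = -5/4 ≈ -1.2500)
k(C, f) = -21*f/4 (k(C, f) = f*(-4 - 5/4) = f*(-21/4) = -21*f/4)
M = -740 (M = -1378 + 638 = -740)
S(D) = -21*D^(3/2)/4 (S(D) = (-21*D/4)*√D = -21*D^(3/2)/4)
M*S(E) = -(-3885)*3^(3/2) = -(-3885)*3*√3 = -(-11655)*√3 = 11655*√3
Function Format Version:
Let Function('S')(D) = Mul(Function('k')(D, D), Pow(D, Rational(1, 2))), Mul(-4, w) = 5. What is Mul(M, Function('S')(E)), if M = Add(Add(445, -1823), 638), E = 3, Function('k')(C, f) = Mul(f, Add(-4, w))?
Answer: Mul(11655, Pow(3, Rational(1, 2))) ≈ 20187.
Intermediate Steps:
w = Rational(-5, 4) (w = Mul(Rational(-1, 4), 5) = Rational(-5, 4) ≈ -1.2500)
Function('k')(C, f) = Mul(Rational(-21, 4), f) (Function('k')(C, f) = Mul(f, Add(-4, Rational(-5, 4))) = Mul(f, Rational(-21, 4)) = Mul(Rational(-21, 4), f))
M = -740 (M = Add(-1378, 638) = -740)
Function('S')(D) = Mul(Rational(-21, 4), Pow(D, Rational(3, 2))) (Function('S')(D) = Mul(Mul(Rational(-21, 4), D), Pow(D, Rational(1, 2))) = Mul(Rational(-21, 4), Pow(D, Rational(3, 2))))
Mul(M, Function('S')(E)) = Mul(-740, Mul(Rational(-21, 4), Pow(3, Rational(3, 2)))) = Mul(-740, Mul(Rational(-21, 4), Mul(3, Pow(3, Rational(1, 2))))) = Mul(-740, Mul(Rational(-63, 4), Pow(3, Rational(1, 2)))) = Mul(11655, Pow(3, Rational(1, 2)))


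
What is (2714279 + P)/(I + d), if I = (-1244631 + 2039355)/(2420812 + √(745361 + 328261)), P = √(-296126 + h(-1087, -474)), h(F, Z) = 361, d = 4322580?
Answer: 37206399063411923980679/59252438190011753993322 + 25679793619*√1073622/1303553640180258587853084 + 9461*I*√317539810830/1303553640180258587853084 + 13707654615981601*I*√295765/59252438190011753993322 ≈ 0.62793 + 0.00012581*I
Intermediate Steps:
P = I*√295765 (P = √(-296126 + 361) = √(-295765) = I*√295765 ≈ 543.84*I)
I = 794724/(2420812 + √1073622) ≈ 0.32815
(2714279 + P)/(I + d) = (2714279 + I*√295765)/((137419813992/418594976123 - 56766*√1073622/418594976123) + 4322580) = (2714279 + I*√295765)/(1809410409309571332/418594976123 - 56766*√1073622/418594976123)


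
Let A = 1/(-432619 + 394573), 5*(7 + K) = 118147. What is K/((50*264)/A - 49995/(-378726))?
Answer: -14910695104/316998206628675 ≈ -4.7037e-5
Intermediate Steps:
K = 118112/5 (K = -7 + (⅕)*118147 = -7 + 118147/5 = 118112/5 ≈ 23622.)
A = -1/38046 (A = 1/(-38046) = -1/38046 ≈ -2.6284e-5)
K/((50*264)/A - 49995/(-378726)) = 118112/(5*((50*264)/(-1/38046) - 49995/(-378726))) = 118112/(5*(13200*(-38046) - 49995*(-1/378726))) = 118112/(5*(-502207200 + 16665/126242)) = 118112/(5*(-63399641325735/126242)) = (118112/5)*(-126242/63399641325735) = -14910695104/316998206628675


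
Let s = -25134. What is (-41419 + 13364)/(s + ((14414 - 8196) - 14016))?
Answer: 28055/32932 ≈ 0.85191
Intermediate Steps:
(-41419 + 13364)/(s + ((14414 - 8196) - 14016)) = (-41419 + 13364)/(-25134 + ((14414 - 8196) - 14016)) = -28055/(-25134 + (6218 - 14016)) = -28055/(-25134 - 7798) = -28055/(-32932) = -28055*(-1/32932) = 28055/32932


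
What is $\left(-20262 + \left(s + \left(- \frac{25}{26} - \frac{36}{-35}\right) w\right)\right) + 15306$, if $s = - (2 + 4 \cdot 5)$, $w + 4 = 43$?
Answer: $- \frac{348277}{70} \approx -4975.4$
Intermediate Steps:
$w = 39$ ($w = -4 + 43 = 39$)
$s = -22$ ($s = - (2 + 20) = \left(-1\right) 22 = -22$)
$\left(-20262 + \left(s + \left(- \frac{25}{26} - \frac{36}{-35}\right) w\right)\right) + 15306 = \left(-20262 - \left(22 - \left(- \frac{25}{26} - \frac{36}{-35}\right) 39\right)\right) + 15306 = \left(-20262 - \left(22 - \left(\left(-25\right) \frac{1}{26} - - \frac{36}{35}\right) 39\right)\right) + 15306 = \left(-20262 - \left(22 - \left(- \frac{25}{26} + \frac{36}{35}\right) 39\right)\right) + 15306 = \left(-20262 + \left(-22 + \frac{61}{910} \cdot 39\right)\right) + 15306 = \left(-20262 + \left(-22 + \frac{183}{70}\right)\right) + 15306 = \left(-20262 - \frac{1357}{70}\right) + 15306 = - \frac{1419697}{70} + 15306 = - \frac{348277}{70}$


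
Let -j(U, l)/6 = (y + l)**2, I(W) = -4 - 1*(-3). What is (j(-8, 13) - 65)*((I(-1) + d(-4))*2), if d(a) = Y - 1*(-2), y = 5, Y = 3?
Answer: -16072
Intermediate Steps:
I(W) = -1 (I(W) = -4 + 3 = -1)
j(U, l) = -6*(5 + l)**2
d(a) = 5 (d(a) = 3 - 1*(-2) = 3 + 2 = 5)
(j(-8, 13) - 65)*((I(-1) + d(-4))*2) = (-6*(5 + 13)**2 - 65)*((-1 + 5)*2) = (-6*18**2 - 65)*(4*2) = (-6*324 - 65)*8 = (-1944 - 65)*8 = -2009*8 = -16072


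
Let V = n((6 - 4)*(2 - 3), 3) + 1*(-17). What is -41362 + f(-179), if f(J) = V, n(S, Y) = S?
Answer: -41381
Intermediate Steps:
V = -19 (V = (6 - 4)*(2 - 3) + 1*(-17) = 2*(-1) - 17 = -2 - 17 = -19)
f(J) = -19
-41362 + f(-179) = -41362 - 19 = -41381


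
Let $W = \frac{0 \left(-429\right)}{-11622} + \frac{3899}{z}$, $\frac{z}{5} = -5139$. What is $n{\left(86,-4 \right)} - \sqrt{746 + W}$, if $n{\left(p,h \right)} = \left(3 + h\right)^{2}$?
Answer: $1 - \frac{\sqrt{54714850205}}{8565} \approx -26.31$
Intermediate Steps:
$z = -25695$ ($z = 5 \left(-5139\right) = -25695$)
$W = - \frac{3899}{25695}$ ($W = \frac{0 \left(-429\right)}{-11622} + \frac{3899}{-25695} = 0 \left(- \frac{1}{11622}\right) + 3899 \left(- \frac{1}{25695}\right) = 0 - \frac{3899}{25695} = - \frac{3899}{25695} \approx -0.15174$)
$n{\left(86,-4 \right)} - \sqrt{746 + W} = \left(3 - 4\right)^{2} - \sqrt{746 - \frac{3899}{25695}} = \left(-1\right)^{2} - \sqrt{\frac{19164571}{25695}} = 1 - \frac{\sqrt{54714850205}}{8565}$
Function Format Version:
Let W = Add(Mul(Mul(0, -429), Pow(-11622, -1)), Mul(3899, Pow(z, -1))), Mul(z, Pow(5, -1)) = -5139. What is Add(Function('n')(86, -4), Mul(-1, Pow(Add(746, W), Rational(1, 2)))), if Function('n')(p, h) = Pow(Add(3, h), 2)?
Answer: Add(1, Mul(Rational(-1, 8565), Pow(54714850205, Rational(1, 2)))) ≈ -26.310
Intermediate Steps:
z = -25695 (z = Mul(5, -5139) = -25695)
W = Rational(-3899, 25695) (W = Add(Mul(Mul(0, -429), Pow(-11622, -1)), Mul(3899, Pow(-25695, -1))) = Add(Mul(0, Rational(-1, 11622)), Mul(3899, Rational(-1, 25695))) = Add(0, Rational(-3899, 25695)) = Rational(-3899, 25695) ≈ -0.15174)
Add(Function('n')(86, -4), Mul(-1, Pow(Add(746, W), Rational(1, 2)))) = Add(Pow(Add(3, -4), 2), Mul(-1, Pow(Add(746, Rational(-3899, 25695)), Rational(1, 2)))) = Add(Pow(-1, 2), Mul(-1, Pow(Rational(19164571, 25695), Rational(1, 2)))) = Add(1, Mul(-1, Mul(Rational(1, 8565), Pow(54714850205, Rational(1, 2))))) = Add(1, Mul(Rational(-1, 8565), Pow(54714850205, Rational(1, 2))))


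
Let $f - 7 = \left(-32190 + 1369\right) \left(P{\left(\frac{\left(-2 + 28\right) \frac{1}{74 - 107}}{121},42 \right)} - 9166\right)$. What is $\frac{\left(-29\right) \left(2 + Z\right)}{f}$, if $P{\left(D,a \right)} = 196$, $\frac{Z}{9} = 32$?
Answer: $- \frac{8410}{276464377} \approx -3.042 \cdot 10^{-5}$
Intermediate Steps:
$Z = 288$ ($Z = 9 \cdot 32 = 288$)
$f = 276464377$ ($f = 7 + \left(-32190 + 1369\right) \left(196 - 9166\right) = 7 - -276464370 = 7 + 276464370 = 276464377$)
$\frac{\left(-29\right) \left(2 + Z\right)}{f} = \frac{\left(-29\right) \left(2 + 288\right)}{276464377} = \left(-29\right) 290 \cdot \frac{1}{276464377} = \left(-8410\right) \frac{1}{276464377} = - \frac{8410}{276464377}$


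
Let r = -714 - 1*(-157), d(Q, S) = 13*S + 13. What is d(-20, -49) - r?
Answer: -67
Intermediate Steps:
d(Q, S) = 13 + 13*S
r = -557 (r = -714 + 157 = -557)
d(-20, -49) - r = (13 + 13*(-49)) - 1*(-557) = (13 - 637) + 557 = -624 + 557 = -67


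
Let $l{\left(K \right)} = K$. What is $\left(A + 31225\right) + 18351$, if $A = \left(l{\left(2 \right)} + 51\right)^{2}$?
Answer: $52385$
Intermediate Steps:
$A = 2809$ ($A = \left(2 + 51\right)^{2} = 53^{2} = 2809$)
$\left(A + 31225\right) + 18351 = \left(2809 + 31225\right) + 18351 = 34034 + 18351 = 52385$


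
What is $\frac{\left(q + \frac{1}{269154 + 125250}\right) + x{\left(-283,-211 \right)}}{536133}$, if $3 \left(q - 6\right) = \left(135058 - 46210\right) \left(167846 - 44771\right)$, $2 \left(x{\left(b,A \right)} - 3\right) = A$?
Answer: $\frac{110584483259755}{16265615364} \approx 6798.7$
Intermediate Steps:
$x{\left(b,A \right)} = 3 + \frac{A}{2}$
$q = 3644989206$ ($q = 6 + \frac{\left(135058 - 46210\right) \left(167846 - 44771\right)}{3} = 6 + \frac{88848 \cdot 123075}{3} = 6 + \frac{1}{3} \cdot 10934967600 = 6 + 3644989200 = 3644989206$)
$\frac{\left(q + \frac{1}{269154 + 125250}\right) + x{\left(-283,-211 \right)}}{536133} = \frac{\left(3644989206 + \frac{1}{269154 + 125250}\right) + \left(3 + \frac{1}{2} \left(-211\right)\right)}{536133} = \left(\left(3644989206 + \frac{1}{394404}\right) + \left(3 - \frac{211}{2}\right)\right) \frac{1}{536133} = \left(\left(3644989206 + \frac{1}{394404}\right) - \frac{205}{2}\right) \frac{1}{536133} = \left(\frac{1437598322803225}{394404} - \frac{205}{2}\right) \frac{1}{536133} = \frac{1437598282376815}{394404} \cdot \frac{1}{536133} = \frac{110584483259755}{16265615364}$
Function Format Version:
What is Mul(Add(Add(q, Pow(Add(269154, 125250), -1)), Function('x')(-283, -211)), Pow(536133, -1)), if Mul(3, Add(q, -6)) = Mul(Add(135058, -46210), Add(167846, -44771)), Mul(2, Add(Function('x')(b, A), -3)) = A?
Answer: Rational(110584483259755, 16265615364) ≈ 6798.7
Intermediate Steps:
Function('x')(b, A) = Add(3, Mul(Rational(1, 2), A))
q = 3644989206 (q = Add(6, Mul(Rational(1, 3), Mul(Add(135058, -46210), Add(167846, -44771)))) = Add(6, Mul(Rational(1, 3), Mul(88848, 123075))) = Add(6, Mul(Rational(1, 3), 10934967600)) = Add(6, 3644989200) = 3644989206)
Mul(Add(Add(q, Pow(Add(269154, 125250), -1)), Function('x')(-283, -211)), Pow(536133, -1)) = Mul(Add(Add(3644989206, Pow(Add(269154, 125250), -1)), Add(3, Mul(Rational(1, 2), -211))), Pow(536133, -1)) = Mul(Add(Add(3644989206, Pow(394404, -1)), Add(3, Rational(-211, 2))), Rational(1, 536133)) = Mul(Add(Add(3644989206, Rational(1, 394404)), Rational(-205, 2)), Rational(1, 536133)) = Mul(Add(Rational(1437598322803225, 394404), Rational(-205, 2)), Rational(1, 536133)) = Mul(Rational(1437598282376815, 394404), Rational(1, 536133)) = Rational(110584483259755, 16265615364)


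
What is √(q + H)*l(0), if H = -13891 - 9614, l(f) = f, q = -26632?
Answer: 0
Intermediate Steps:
H = -23505
√(q + H)*l(0) = √(-26632 - 23505)*0 = √(-50137)*0 = (I*√50137)*0 = 0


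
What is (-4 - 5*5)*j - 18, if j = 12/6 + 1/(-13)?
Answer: -959/13 ≈ -73.769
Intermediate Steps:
j = 25/13 (j = 12*(1/6) + 1*(-1/13) = 2 - 1/13 = 25/13 ≈ 1.9231)
(-4 - 5*5)*j - 18 = (-4 - 5*5)*(25/13) - 18 = (-4 - 25)*(25/13) - 18 = -29*25/13 - 18 = -725/13 - 18 = -959/13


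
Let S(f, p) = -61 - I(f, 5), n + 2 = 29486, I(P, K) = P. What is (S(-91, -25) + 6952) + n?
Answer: 36466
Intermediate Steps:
n = 29484 (n = -2 + 29486 = 29484)
S(f, p) = -61 - f
(S(-91, -25) + 6952) + n = ((-61 - 1*(-91)) + 6952) + 29484 = ((-61 + 91) + 6952) + 29484 = (30 + 6952) + 29484 = 6982 + 29484 = 36466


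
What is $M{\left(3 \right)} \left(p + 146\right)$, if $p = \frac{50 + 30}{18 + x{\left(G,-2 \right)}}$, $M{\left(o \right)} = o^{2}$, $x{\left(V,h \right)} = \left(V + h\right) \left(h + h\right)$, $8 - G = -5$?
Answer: $\frac{16722}{13} \approx 1286.3$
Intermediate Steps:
$G = 13$ ($G = 8 - -5 = 8 + 5 = 13$)
$x{\left(V,h \right)} = 2 h \left(V + h\right)$ ($x{\left(V,h \right)} = \left(V + h\right) 2 h = 2 h \left(V + h\right)$)
$p = - \frac{40}{13}$ ($p = \frac{50 + 30}{18 + 2 \left(-2\right) \left(13 - 2\right)} = \frac{80}{18 + 2 \left(-2\right) 11} = \frac{80}{18 - 44} = \frac{80}{-26} = 80 \left(- \frac{1}{26}\right) = - \frac{40}{13} \approx -3.0769$)
$M{\left(3 \right)} \left(p + 146\right) = 3^{2} \left(- \frac{40}{13} + 146\right) = 9 \cdot \frac{1858}{13} = \frac{16722}{13}$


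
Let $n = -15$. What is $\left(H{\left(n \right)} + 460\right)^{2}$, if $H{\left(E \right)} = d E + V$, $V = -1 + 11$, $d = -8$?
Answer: $348100$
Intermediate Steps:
$V = 10$
$H{\left(E \right)} = 10 - 8 E$ ($H{\left(E \right)} = - 8 E + 10 = 10 - 8 E$)
$\left(H{\left(n \right)} + 460\right)^{2} = \left(\left(10 - -120\right) + 460\right)^{2} = \left(\left(10 + 120\right) + 460\right)^{2} = \left(130 + 460\right)^{2} = 590^{2} = 348100$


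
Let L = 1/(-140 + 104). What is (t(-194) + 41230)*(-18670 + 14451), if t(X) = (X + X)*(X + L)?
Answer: -4424106685/9 ≈ -4.9157e+8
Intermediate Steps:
L = -1/36 (L = 1/(-36) = -1/36 ≈ -0.027778)
t(X) = 2*X*(-1/36 + X) (t(X) = (X + X)*(X - 1/36) = (2*X)*(-1/36 + X) = 2*X*(-1/36 + X))
(t(-194) + 41230)*(-18670 + 14451) = ((1/18)*(-194)*(-1 + 36*(-194)) + 41230)*(-18670 + 14451) = ((1/18)*(-194)*(-1 - 6984) + 41230)*(-4219) = ((1/18)*(-194)*(-6985) + 41230)*(-4219) = (677545/9 + 41230)*(-4219) = (1048615/9)*(-4219) = -4424106685/9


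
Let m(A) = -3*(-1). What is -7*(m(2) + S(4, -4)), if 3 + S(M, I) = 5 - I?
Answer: -63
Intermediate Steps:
m(A) = 3
S(M, I) = 2 - I (S(M, I) = -3 + (5 - I) = 2 - I)
-7*(m(2) + S(4, -4)) = -7*(3 + (2 - 1*(-4))) = -7*(3 + (2 + 4)) = -7*(3 + 6) = -7*9 = -63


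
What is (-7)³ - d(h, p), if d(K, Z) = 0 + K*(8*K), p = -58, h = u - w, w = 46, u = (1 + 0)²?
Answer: -16543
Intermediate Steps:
u = 1 (u = 1² = 1)
h = -45 (h = 1 - 1*46 = 1 - 46 = -45)
d(K, Z) = 8*K² (d(K, Z) = 0 + 8*K² = 8*K²)
(-7)³ - d(h, p) = (-7)³ - 8*(-45)² = -343 - 8*2025 = -343 - 1*16200 = -343 - 16200 = -16543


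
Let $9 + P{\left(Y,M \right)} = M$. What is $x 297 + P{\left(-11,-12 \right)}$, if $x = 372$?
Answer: $110463$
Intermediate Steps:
$P{\left(Y,M \right)} = -9 + M$
$x 297 + P{\left(-11,-12 \right)} = 372 \cdot 297 - 21 = 110484 - 21 = 110463$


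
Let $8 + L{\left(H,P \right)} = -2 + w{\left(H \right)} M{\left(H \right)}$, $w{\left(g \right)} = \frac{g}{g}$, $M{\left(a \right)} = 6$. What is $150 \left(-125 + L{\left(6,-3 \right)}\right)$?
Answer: $-19350$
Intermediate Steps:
$w{\left(g \right)} = 1$
$L{\left(H,P \right)} = -4$ ($L{\left(H,P \right)} = -8 + \left(-2 + 1 \cdot 6\right) = -8 + \left(-2 + 6\right) = -8 + 4 = -4$)
$150 \left(-125 + L{\left(6,-3 \right)}\right) = 150 \left(-125 - 4\right) = 150 \left(-129\right) = -19350$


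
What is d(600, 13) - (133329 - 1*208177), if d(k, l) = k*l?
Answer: 82648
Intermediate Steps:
d(600, 13) - (133329 - 1*208177) = 600*13 - (133329 - 1*208177) = 7800 - (133329 - 208177) = 7800 - 1*(-74848) = 7800 + 74848 = 82648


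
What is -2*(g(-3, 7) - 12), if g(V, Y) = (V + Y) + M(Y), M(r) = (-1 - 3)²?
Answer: -16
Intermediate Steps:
M(r) = 16 (M(r) = (-4)² = 16)
g(V, Y) = 16 + V + Y (g(V, Y) = (V + Y) + 16 = 16 + V + Y)
-2*(g(-3, 7) - 12) = -2*((16 - 3 + 7) - 12) = -2*(20 - 12) = -2*8 = -16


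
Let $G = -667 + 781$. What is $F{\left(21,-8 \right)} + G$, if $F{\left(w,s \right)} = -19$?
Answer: $95$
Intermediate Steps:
$G = 114$
$F{\left(21,-8 \right)} + G = -19 + 114 = 95$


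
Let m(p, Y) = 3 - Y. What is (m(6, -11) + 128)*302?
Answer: 42884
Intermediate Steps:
(m(6, -11) + 128)*302 = ((3 - 1*(-11)) + 128)*302 = ((3 + 11) + 128)*302 = (14 + 128)*302 = 142*302 = 42884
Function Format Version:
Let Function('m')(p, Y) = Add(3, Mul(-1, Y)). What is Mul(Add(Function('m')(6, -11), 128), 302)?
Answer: 42884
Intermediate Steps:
Mul(Add(Function('m')(6, -11), 128), 302) = Mul(Add(Add(3, Mul(-1, -11)), 128), 302) = Mul(Add(Add(3, 11), 128), 302) = Mul(Add(14, 128), 302) = Mul(142, 302) = 42884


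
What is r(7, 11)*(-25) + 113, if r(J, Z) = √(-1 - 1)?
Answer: 113 - 25*I*√2 ≈ 113.0 - 35.355*I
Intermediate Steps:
r(J, Z) = I*√2 (r(J, Z) = √(-2) = I*√2)
r(7, 11)*(-25) + 113 = (I*√2)*(-25) + 113 = -25*I*√2 + 113 = 113 - 25*I*√2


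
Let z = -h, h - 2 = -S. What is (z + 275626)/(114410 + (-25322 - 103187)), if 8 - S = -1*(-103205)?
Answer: -172427/14099 ≈ -12.230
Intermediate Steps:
S = -103197 (S = 8 - (-1)*(-103205) = 8 - 1*103205 = 8 - 103205 = -103197)
h = 103199 (h = 2 - 1*(-103197) = 2 + 103197 = 103199)
z = -103199 (z = -1*103199 = -103199)
(z + 275626)/(114410 + (-25322 - 103187)) = (-103199 + 275626)/(114410 + (-25322 - 103187)) = 172427/(114410 - 128509) = 172427/(-14099) = 172427*(-1/14099) = -172427/14099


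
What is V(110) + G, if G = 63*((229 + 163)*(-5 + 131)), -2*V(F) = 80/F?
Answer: 34228652/11 ≈ 3.1117e+6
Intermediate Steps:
V(F) = -40/F
G = 3111696 (G = 63*(392*126) = 63*49392 = 3111696)
V(110) + G = -40/110 + 3111696 = -40*1/110 + 3111696 = -4/11 + 3111696 = 34228652/11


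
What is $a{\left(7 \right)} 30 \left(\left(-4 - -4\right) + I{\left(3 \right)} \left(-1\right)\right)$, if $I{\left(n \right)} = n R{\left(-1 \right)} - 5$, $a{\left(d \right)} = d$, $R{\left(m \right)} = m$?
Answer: $1680$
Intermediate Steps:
$I{\left(n \right)} = -5 - n$ ($I{\left(n \right)} = n \left(-1\right) - 5 = - n - 5 = -5 - n$)
$a{\left(7 \right)} 30 \left(\left(-4 - -4\right) + I{\left(3 \right)} \left(-1\right)\right) = 7 \cdot 30 \left(\left(-4 - -4\right) + \left(-5 - 3\right) \left(-1\right)\right) = 210 \left(\left(-4 + 4\right) + \left(-5 - 3\right) \left(-1\right)\right) = 210 \left(0 - -8\right) = 210 \left(0 + 8\right) = 210 \cdot 8 = 1680$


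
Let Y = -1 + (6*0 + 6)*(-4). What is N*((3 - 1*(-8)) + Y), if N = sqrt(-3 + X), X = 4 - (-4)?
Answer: -14*sqrt(5) ≈ -31.305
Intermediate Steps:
X = 8 (X = 4 - 1*(-4) = 4 + 4 = 8)
N = sqrt(5) (N = sqrt(-3 + 8) = sqrt(5) ≈ 2.2361)
Y = -25 (Y = -1 + (0 + 6)*(-4) = -1 + 6*(-4) = -1 - 24 = -25)
N*((3 - 1*(-8)) + Y) = sqrt(5)*((3 - 1*(-8)) - 25) = sqrt(5)*((3 + 8) - 25) = sqrt(5)*(11 - 25) = sqrt(5)*(-14) = -14*sqrt(5)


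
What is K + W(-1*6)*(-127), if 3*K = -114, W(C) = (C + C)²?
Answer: -18326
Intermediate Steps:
W(C) = 4*C² (W(C) = (2*C)² = 4*C²)
K = -38 (K = (⅓)*(-114) = -38)
K + W(-1*6)*(-127) = -38 + (4*(-1*6)²)*(-127) = -38 + (4*(-6)²)*(-127) = -38 + (4*36)*(-127) = -38 + 144*(-127) = -38 - 18288 = -18326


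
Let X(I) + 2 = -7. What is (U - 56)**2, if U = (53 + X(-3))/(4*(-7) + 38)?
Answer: 66564/25 ≈ 2662.6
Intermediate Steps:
X(I) = -9 (X(I) = -2 - 7 = -9)
U = 22/5 (U = (53 - 9)/(4*(-7) + 38) = 44/(-28 + 38) = 44/10 = 44*(1/10) = 22/5 ≈ 4.4000)
(U - 56)**2 = (22/5 - 56)**2 = (-258/5)**2 = 66564/25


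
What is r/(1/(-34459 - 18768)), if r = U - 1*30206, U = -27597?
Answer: 3076680281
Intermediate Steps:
r = -57803 (r = -27597 - 1*30206 = -27597 - 30206 = -57803)
r/(1/(-34459 - 18768)) = -57803/(1/(-34459 - 18768)) = -57803/(1/(-53227)) = -57803/(-1/53227) = -57803*(-53227) = 3076680281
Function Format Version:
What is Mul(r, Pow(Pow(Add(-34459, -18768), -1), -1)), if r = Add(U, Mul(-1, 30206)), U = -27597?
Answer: 3076680281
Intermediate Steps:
r = -57803 (r = Add(-27597, Mul(-1, 30206)) = Add(-27597, -30206) = -57803)
Mul(r, Pow(Pow(Add(-34459, -18768), -1), -1)) = Mul(-57803, Pow(Pow(Add(-34459, -18768), -1), -1)) = Mul(-57803, Pow(Pow(-53227, -1), -1)) = Mul(-57803, Pow(Rational(-1, 53227), -1)) = Mul(-57803, -53227) = 3076680281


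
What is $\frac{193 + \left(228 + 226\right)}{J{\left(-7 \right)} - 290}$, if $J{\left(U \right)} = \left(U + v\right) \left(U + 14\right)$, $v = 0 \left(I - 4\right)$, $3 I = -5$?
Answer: $- \frac{647}{339} \approx -1.9086$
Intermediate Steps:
$I = - \frac{5}{3}$ ($I = \frac{1}{3} \left(-5\right) = - \frac{5}{3} \approx -1.6667$)
$v = 0$ ($v = 0 \left(- \frac{5}{3} - 4\right) = 0 \left(- \frac{17}{3}\right) = 0$)
$J{\left(U \right)} = U \left(14 + U\right)$ ($J{\left(U \right)} = \left(U + 0\right) \left(U + 14\right) = U \left(14 + U\right)$)
$\frac{193 + \left(228 + 226\right)}{J{\left(-7 \right)} - 290} = \frac{193 + \left(228 + 226\right)}{- 7 \left(14 - 7\right) - 290} = \frac{193 + 454}{\left(-7\right) 7 - 290} = \frac{647}{-49 - 290} = \frac{647}{-339} = 647 \left(- \frac{1}{339}\right) = - \frac{647}{339}$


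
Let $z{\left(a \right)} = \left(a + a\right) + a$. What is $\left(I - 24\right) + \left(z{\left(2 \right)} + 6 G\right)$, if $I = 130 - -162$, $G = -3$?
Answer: $256$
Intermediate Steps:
$I = 292$ ($I = 130 + 162 = 292$)
$z{\left(a \right)} = 3 a$ ($z{\left(a \right)} = 2 a + a = 3 a$)
$\left(I - 24\right) + \left(z{\left(2 \right)} + 6 G\right) = \left(292 - 24\right) + \left(3 \cdot 2 + 6 \left(-3\right)\right) = 268 + \left(6 - 18\right) = 268 - 12 = 256$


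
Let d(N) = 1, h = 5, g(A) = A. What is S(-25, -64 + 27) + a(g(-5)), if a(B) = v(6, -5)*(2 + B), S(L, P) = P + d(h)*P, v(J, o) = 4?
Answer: -86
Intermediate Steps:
S(L, P) = 2*P (S(L, P) = P + 1*P = P + P = 2*P)
a(B) = 8 + 4*B (a(B) = 4*(2 + B) = 8 + 4*B)
S(-25, -64 + 27) + a(g(-5)) = 2*(-64 + 27) + (8 + 4*(-5)) = 2*(-37) + (8 - 20) = -74 - 12 = -86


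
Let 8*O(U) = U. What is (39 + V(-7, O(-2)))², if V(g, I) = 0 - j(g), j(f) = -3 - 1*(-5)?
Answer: 1369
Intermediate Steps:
O(U) = U/8
j(f) = 2 (j(f) = -3 + 5 = 2)
V(g, I) = -2 (V(g, I) = 0 - 1*2 = 0 - 2 = -2)
(39 + V(-7, O(-2)))² = (39 - 2)² = 37² = 1369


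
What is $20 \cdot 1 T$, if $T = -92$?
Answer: $-1840$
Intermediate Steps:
$20 \cdot 1 T = 20 \cdot 1 \left(-92\right) = 20 \left(-92\right) = -1840$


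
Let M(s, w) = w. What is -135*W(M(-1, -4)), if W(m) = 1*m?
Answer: 540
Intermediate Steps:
W(m) = m
-135*W(M(-1, -4)) = -135*(-4) = 540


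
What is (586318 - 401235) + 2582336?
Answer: 2767419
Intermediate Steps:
(586318 - 401235) + 2582336 = 185083 + 2582336 = 2767419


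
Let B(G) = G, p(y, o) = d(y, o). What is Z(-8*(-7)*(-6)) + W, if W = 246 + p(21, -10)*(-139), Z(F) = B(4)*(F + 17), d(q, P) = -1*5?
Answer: -335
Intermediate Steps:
d(q, P) = -5
p(y, o) = -5
Z(F) = 68 + 4*F (Z(F) = 4*(F + 17) = 4*(17 + F) = 68 + 4*F)
W = 941 (W = 246 - 5*(-139) = 246 + 695 = 941)
Z(-8*(-7)*(-6)) + W = (68 + 4*(-8*(-7)*(-6))) + 941 = (68 + 4*(56*(-6))) + 941 = (68 + 4*(-336)) + 941 = (68 - 1344) + 941 = -1276 + 941 = -335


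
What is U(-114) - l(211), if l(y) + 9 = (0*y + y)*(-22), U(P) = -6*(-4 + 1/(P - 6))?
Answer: 93501/20 ≈ 4675.0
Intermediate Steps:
U(P) = 24 - 6/(-6 + P) (U(P) = -6*(-4 + 1/(-6 + P)) = 24 - 6/(-6 + P))
l(y) = -9 - 22*y (l(y) = -9 + (0*y + y)*(-22) = -9 + (0 + y)*(-22) = -9 + y*(-22) = -9 - 22*y)
U(-114) - l(211) = 6*(-25 + 4*(-114))/(-6 - 114) - (-9 - 22*211) = 6*(-25 - 456)/(-120) - (-9 - 4642) = 6*(-1/120)*(-481) - 1*(-4651) = 481/20 + 4651 = 93501/20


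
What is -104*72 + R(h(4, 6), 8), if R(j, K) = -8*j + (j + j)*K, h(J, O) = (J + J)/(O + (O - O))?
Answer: -22432/3 ≈ -7477.3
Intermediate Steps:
h(J, O) = 2*J/O (h(J, O) = (2*J)/(O + 0) = (2*J)/O = 2*J/O)
R(j, K) = -8*j + 2*K*j (R(j, K) = -8*j + (2*j)*K = -8*j + 2*K*j)
-104*72 + R(h(4, 6), 8) = -104*72 + 2*(2*4/6)*(-4 + 8) = -7488 + 2*(2*4*(⅙))*4 = -7488 + 2*(4/3)*4 = -7488 + 32/3 = -22432/3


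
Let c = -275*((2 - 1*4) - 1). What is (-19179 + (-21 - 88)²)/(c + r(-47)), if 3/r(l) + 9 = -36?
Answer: -54735/6187 ≈ -8.8468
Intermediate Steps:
r(l) = -1/15 (r(l) = 3/(-9 - 36) = 3/(-45) = 3*(-1/45) = -1/15)
c = 825 (c = -275*((2 - 4) - 1) = -275*(-2 - 1) = -275*(-3) = 825)
(-19179 + (-21 - 88)²)/(c + r(-47)) = (-19179 + (-21 - 88)²)/(825 - 1/15) = (-19179 + (-109)²)/(12374/15) = (-19179 + 11881)*(15/12374) = -7298*15/12374 = -54735/6187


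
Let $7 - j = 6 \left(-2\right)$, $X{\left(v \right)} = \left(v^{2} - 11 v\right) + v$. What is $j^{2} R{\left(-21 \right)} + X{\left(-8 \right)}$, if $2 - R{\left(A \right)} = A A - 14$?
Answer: $-153281$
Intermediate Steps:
$X{\left(v \right)} = v^{2} - 10 v$
$R{\left(A \right)} = 16 - A^{2}$ ($R{\left(A \right)} = 2 - \left(A A - 14\right) = 2 - \left(A^{2} - 14\right) = 2 - \left(-14 + A^{2}\right) = 16 - A^{2}$)
$j = 19$ ($j = 7 - 6 \left(-2\right) = 7 - -12 = 7 + 12 = 19$)
$j^{2} R{\left(-21 \right)} + X{\left(-8 \right)} = 19^{2} \left(16 - \left(-21\right)^{2}\right) - 8 \left(-10 - 8\right) = 361 \left(16 - 441\right) - -144 = 361 \left(16 - 441\right) + 144 = 361 \left(-425\right) + 144 = -153425 + 144 = -153281$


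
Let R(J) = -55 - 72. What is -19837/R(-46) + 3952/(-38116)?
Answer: 14530869/93091 ≈ 156.09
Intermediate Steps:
R(J) = -127
-19837/R(-46) + 3952/(-38116) = -19837/(-127) + 3952/(-38116) = -19837*(-1/127) + 3952*(-1/38116) = 19837/127 - 76/733 = 14530869/93091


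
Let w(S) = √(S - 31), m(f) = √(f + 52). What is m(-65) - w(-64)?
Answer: I*(√13 - √95) ≈ -6.1412*I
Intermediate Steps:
m(f) = √(52 + f)
w(S) = √(-31 + S)
m(-65) - w(-64) = √(52 - 65) - √(-31 - 64) = √(-13) - √(-95) = I*√13 - I*√95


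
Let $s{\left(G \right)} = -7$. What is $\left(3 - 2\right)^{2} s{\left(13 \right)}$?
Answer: $-7$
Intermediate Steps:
$\left(3 - 2\right)^{2} s{\left(13 \right)} = \left(3 - 2\right)^{2} \left(-7\right) = 1^{2} \left(-7\right) = 1 \left(-7\right) = -7$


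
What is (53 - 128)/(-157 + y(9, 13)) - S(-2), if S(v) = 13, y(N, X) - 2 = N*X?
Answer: -419/38 ≈ -11.026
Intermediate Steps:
y(N, X) = 2 + N*X
(53 - 128)/(-157 + y(9, 13)) - S(-2) = (53 - 128)/(-157 + (2 + 9*13)) - 1*13 = -75/(-157 + (2 + 117)) - 13 = -75/(-157 + 119) - 13 = -75/(-38) - 13 = -75*(-1/38) - 13 = 75/38 - 13 = -419/38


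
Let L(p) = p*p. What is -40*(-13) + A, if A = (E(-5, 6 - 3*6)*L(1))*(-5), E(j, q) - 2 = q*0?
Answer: 510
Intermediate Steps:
L(p) = p²
E(j, q) = 2 (E(j, q) = 2 + q*0 = 2 + 0 = 2)
A = -10 (A = (2*1²)*(-5) = (2*1)*(-5) = 2*(-5) = -10)
-40*(-13) + A = -40*(-13) - 10 = 520 - 10 = 510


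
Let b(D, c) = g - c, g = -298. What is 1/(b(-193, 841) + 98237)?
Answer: 1/97098 ≈ 1.0299e-5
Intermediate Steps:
b(D, c) = -298 - c
1/(b(-193, 841) + 98237) = 1/((-298 - 1*841) + 98237) = 1/((-298 - 841) + 98237) = 1/(-1139 + 98237) = 1/97098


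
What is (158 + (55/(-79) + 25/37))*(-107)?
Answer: -49409818/2923 ≈ -16904.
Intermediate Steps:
(158 + (55/(-79) + 25/37))*(-107) = (158 + (55*(-1/79) + 25*(1/37)))*(-107) = (158 + (-55/79 + 25/37))*(-107) = (158 - 60/2923)*(-107) = (461774/2923)*(-107) = -49409818/2923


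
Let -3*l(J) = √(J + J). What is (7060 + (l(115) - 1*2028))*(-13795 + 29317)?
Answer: 78106704 - 5174*√230 ≈ 7.8028e+7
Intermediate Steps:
l(J) = -√2*√J/3 (l(J) = -√(J + J)/3 = -√2*√J/3)
(7060 + (l(115) - 1*2028))*(-13795 + 29317) = (7060 + (-√2*√115/3 - 1*2028))*(-13795 + 29317) = (7060 + (-√230/3 - 2028))*15522 = (7060 + (-2028 - √230/3))*15522 = (5032 - √230/3)*15522 = 78106704 - 5174*√230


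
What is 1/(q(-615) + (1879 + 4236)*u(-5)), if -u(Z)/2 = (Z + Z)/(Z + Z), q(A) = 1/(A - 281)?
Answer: -896/10958081 ≈ -8.1766e-5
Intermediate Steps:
q(A) = 1/(-281 + A)
u(Z) = -2 (u(Z) = -2*(Z + Z)/(Z + Z) = -2*2*Z/(2*Z) = -2*2*Z*1/(2*Z) = -2*1 = -2)
1/(q(-615) + (1879 + 4236)*u(-5)) = 1/(1/(-281 - 615) + (1879 + 4236)*(-2)) = 1/(1/(-896) + 6115*(-2)) = 1/(-1/896 - 12230) = 1/(-10958081/896) = -896/10958081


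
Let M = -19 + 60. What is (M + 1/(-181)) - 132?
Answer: -16472/181 ≈ -91.005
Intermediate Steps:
M = 41
(M + 1/(-181)) - 132 = (41 + 1/(-181)) - 132 = (41 + 1*(-1/181)) - 132 = (41 - 1/181) - 132 = 7420/181 - 132 = -16472/181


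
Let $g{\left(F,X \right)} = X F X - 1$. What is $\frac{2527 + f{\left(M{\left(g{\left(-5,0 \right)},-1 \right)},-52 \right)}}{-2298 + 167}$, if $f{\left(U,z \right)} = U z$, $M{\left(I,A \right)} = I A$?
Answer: $- \frac{2475}{2131} \approx -1.1614$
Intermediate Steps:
$g{\left(F,X \right)} = -1 + F X^{2}$ ($g{\left(F,X \right)} = F X X - 1 = F X^{2} - 1 = -1 + F X^{2}$)
$M{\left(I,A \right)} = A I$
$\frac{2527 + f{\left(M{\left(g{\left(-5,0 \right)},-1 \right)},-52 \right)}}{-2298 + 167} = \frac{2527 + - (-1 - 5 \cdot 0^{2}) \left(-52\right)}{-2298 + 167} = \frac{2527 + - (-1 - 0) \left(-52\right)}{-2131} = \left(2527 + - (-1 + 0) \left(-52\right)\right) \left(- \frac{1}{2131}\right) = \left(2527 + \left(-1\right) \left(-1\right) \left(-52\right)\right) \left(- \frac{1}{2131}\right) = \left(2527 + 1 \left(-52\right)\right) \left(- \frac{1}{2131}\right) = \left(2527 - 52\right) \left(- \frac{1}{2131}\right) = 2475 \left(- \frac{1}{2131}\right) = - \frac{2475}{2131}$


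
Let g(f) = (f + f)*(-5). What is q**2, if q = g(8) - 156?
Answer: 55696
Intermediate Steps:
g(f) = -10*f (g(f) = (2*f)*(-5) = -10*f)
q = -236 (q = -10*8 - 156 = -80 - 156 = -236)
q**2 = (-236)**2 = 55696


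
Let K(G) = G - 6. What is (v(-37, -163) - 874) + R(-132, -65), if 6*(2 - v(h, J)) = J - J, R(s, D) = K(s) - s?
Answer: -878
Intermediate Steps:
K(G) = -6 + G
R(s, D) = -6 (R(s, D) = (-6 + s) - s = -6)
v(h, J) = 2 (v(h, J) = 2 - (J - J)/6 = 2 - ⅙*0 = 2 + 0 = 2)
(v(-37, -163) - 874) + R(-132, -65) = (2 - 874) - 6 = -872 - 6 = -878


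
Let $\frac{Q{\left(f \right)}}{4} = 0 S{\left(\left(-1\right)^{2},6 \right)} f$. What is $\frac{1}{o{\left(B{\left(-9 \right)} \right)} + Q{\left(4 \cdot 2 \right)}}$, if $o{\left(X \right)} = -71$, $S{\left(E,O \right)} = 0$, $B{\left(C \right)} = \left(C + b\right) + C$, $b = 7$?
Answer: $- \frac{1}{71} \approx -0.014085$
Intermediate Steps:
$B{\left(C \right)} = 7 + 2 C$ ($B{\left(C \right)} = \left(C + 7\right) + C = \left(7 + C\right) + C = 7 + 2 C$)
$Q{\left(f \right)} = 0$ ($Q{\left(f \right)} = 4 \cdot 0 \cdot 0 f = 4 \cdot 0 f = 4 \cdot 0 = 0$)
$\frac{1}{o{\left(B{\left(-9 \right)} \right)} + Q{\left(4 \cdot 2 \right)}} = \frac{1}{-71 + 0} = \frac{1}{-71} = - \frac{1}{71}$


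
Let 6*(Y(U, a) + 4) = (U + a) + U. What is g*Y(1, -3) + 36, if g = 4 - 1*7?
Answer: 97/2 ≈ 48.500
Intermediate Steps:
Y(U, a) = -4 + U/3 + a/6 (Y(U, a) = -4 + ((U + a) + U)/6 = -4 + (a + 2*U)/6 = -4 + (U/3 + a/6) = -4 + U/3 + a/6)
g = -3 (g = 4 - 7 = -3)
g*Y(1, -3) + 36 = -3*(-4 + (1/3)*1 + (1/6)*(-3)) + 36 = -3*(-4 + 1/3 - 1/2) + 36 = -3*(-25/6) + 36 = 25/2 + 36 = 97/2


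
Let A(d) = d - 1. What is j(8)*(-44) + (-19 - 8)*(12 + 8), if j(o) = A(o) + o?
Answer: -1200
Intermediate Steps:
A(d) = -1 + d
j(o) = -1 + 2*o (j(o) = (-1 + o) + o = -1 + 2*o)
j(8)*(-44) + (-19 - 8)*(12 + 8) = (-1 + 2*8)*(-44) + (-19 - 8)*(12 + 8) = (-1 + 16)*(-44) - 27*20 = 15*(-44) - 540 = -660 - 540 = -1200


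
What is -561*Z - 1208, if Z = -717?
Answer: 401029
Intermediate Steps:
-561*Z - 1208 = -561*(-717) - 1208 = 402237 - 1208 = 401029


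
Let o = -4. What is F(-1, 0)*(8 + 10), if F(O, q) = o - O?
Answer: -54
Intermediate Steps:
F(O, q) = -4 - O
F(-1, 0)*(8 + 10) = (-4 - 1*(-1))*(8 + 10) = (-4 + 1)*18 = -3*18 = -54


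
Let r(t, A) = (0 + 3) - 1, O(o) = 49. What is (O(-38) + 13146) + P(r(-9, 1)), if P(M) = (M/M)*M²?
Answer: 13199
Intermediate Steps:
r(t, A) = 2 (r(t, A) = 3 - 1 = 2)
P(M) = M² (P(M) = 1*M² = M²)
(O(-38) + 13146) + P(r(-9, 1)) = (49 + 13146) + 2² = 13195 + 4 = 13199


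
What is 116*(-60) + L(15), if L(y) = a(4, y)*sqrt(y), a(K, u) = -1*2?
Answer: -6960 - 2*sqrt(15) ≈ -6967.8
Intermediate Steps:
a(K, u) = -2
L(y) = -2*sqrt(y)
116*(-60) + L(15) = 116*(-60) - 2*sqrt(15) = -6960 - 2*sqrt(15)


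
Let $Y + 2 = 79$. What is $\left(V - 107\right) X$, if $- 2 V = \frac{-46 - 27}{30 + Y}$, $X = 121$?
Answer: $- \frac{2761825}{214} \approx -12906.0$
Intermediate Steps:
$Y = 77$ ($Y = -2 + 79 = 77$)
$V = \frac{73}{214}$ ($V = - \frac{\left(-46 - 27\right) \frac{1}{30 + 77}}{2} = - \frac{\left(-73\right) \frac{1}{107}}{2} = \left(- \frac{1}{2}\right) \left(- \frac{73}{107}\right) = \frac{73}{214} \approx 0.34112$)
$\left(V - 107\right) X = \left(\frac{73}{214} - 107\right) 121 = \left(- \frac{22825}{214}\right) 121 = - \frac{2761825}{214}$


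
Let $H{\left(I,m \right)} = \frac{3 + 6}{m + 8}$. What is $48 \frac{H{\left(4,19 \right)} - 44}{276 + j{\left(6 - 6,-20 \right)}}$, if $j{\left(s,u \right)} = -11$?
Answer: $- \frac{2096}{265} \approx -7.9094$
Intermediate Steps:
$H{\left(I,m \right)} = \frac{9}{8 + m}$
$48 \frac{H{\left(4,19 \right)} - 44}{276 + j{\left(6 - 6,-20 \right)}} = 48 \frac{\frac{9}{8 + 19} - 44}{276 - 11} = 48 \frac{\frac{9}{27} - 44}{265} = 48 \left(9 \cdot \frac{1}{27} - 44\right) \frac{1}{265} = 48 \left(\frac{1}{3} - 44\right) \frac{1}{265} = 48 \left(\left(- \frac{131}{3}\right) \frac{1}{265}\right) = 48 \left(- \frac{131}{795}\right) = - \frac{2096}{265}$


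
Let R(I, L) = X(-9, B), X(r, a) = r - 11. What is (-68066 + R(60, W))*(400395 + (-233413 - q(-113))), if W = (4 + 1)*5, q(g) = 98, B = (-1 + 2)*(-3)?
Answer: -11362464024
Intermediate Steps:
B = -3 (B = 1*(-3) = -3)
W = 25 (W = 5*5 = 25)
X(r, a) = -11 + r
R(I, L) = -20 (R(I, L) = -11 - 9 = -20)
(-68066 + R(60, W))*(400395 + (-233413 - q(-113))) = (-68066 - 20)*(400395 + (-233413 - 1*98)) = -68086*(400395 + (-233413 - 98)) = -68086*(400395 - 233511) = -68086*166884 = -11362464024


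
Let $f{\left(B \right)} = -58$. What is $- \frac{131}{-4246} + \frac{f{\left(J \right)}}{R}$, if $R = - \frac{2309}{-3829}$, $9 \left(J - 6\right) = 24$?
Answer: $- \frac{942657693}{9804014} \approx -96.15$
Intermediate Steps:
$J = \frac{26}{3}$ ($J = 6 + \frac{1}{9} \cdot 24 = 6 + \frac{8}{3} = \frac{26}{3} \approx 8.6667$)
$R = \frac{2309}{3829}$ ($R = \left(-2309\right) \left(- \frac{1}{3829}\right) = \frac{2309}{3829} \approx 0.60303$)
$- \frac{131}{-4246} + \frac{f{\left(J \right)}}{R} = - \frac{131}{-4246} - \frac{58}{\frac{2309}{3829}} = \left(-131\right) \left(- \frac{1}{4246}\right) - \frac{222082}{2309} = \frac{131}{4246} - \frac{222082}{2309} = - \frac{942657693}{9804014}$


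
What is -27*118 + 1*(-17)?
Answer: -3203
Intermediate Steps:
-27*118 + 1*(-17) = -3186 - 17 = -3203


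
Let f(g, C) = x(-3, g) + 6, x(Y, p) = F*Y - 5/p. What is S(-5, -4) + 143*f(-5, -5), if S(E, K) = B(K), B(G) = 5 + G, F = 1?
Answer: 573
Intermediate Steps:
S(E, K) = 5 + K
x(Y, p) = Y - 5/p (x(Y, p) = 1*Y - 5/p = Y - 5/p)
f(g, C) = 3 - 5/g (f(g, C) = (-3 - 5/g) + 6 = 3 - 5/g)
S(-5, -4) + 143*f(-5, -5) = (5 - 4) + 143*(3 - 5/(-5)) = 1 + 143*(3 - 5*(-⅕)) = 1 + 143*(3 + 1) = 1 + 143*4 = 1 + 572 = 573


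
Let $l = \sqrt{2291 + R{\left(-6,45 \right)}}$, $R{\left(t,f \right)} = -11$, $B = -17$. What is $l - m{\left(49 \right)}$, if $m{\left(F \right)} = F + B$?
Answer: $-32 + 2 \sqrt{570} \approx 15.749$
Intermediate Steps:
$m{\left(F \right)} = -17 + F$ ($m{\left(F \right)} = F - 17 = -17 + F$)
$l = 2 \sqrt{570}$ ($l = \sqrt{2291 - 11} = \sqrt{2280} = 2 \sqrt{570} \approx 47.749$)
$l - m{\left(49 \right)} = 2 \sqrt{570} - \left(-17 + 49\right) = 2 \sqrt{570} - 32 = -32 + 2 \sqrt{570}$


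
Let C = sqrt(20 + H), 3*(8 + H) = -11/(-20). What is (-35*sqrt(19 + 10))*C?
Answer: -7*sqrt(317985)/6 ≈ -657.88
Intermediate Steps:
H = -469/60 (H = -8 + (-11/(-20))/3 = -8 + (-11*(-1/20))/3 = -8 + (1/3)*(11/20) = -8 + 11/60 = -469/60 ≈ -7.8167)
C = sqrt(10965)/30 (C = sqrt(20 - 469/60) = sqrt(731/60) = sqrt(10965)/30 ≈ 3.4905)
(-35*sqrt(19 + 10))*C = (-35*sqrt(19 + 10))*(sqrt(10965)/30) = (-35*sqrt(29))*(sqrt(10965)/30) = -7*sqrt(317985)/6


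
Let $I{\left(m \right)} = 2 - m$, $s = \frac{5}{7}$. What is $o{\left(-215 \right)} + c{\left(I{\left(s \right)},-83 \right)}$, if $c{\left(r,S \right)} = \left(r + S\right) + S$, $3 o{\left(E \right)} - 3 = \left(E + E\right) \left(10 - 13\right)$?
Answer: $\frac{1864}{7} \approx 266.29$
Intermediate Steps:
$o{\left(E \right)} = 1 - 2 E$ ($o{\left(E \right)} = 1 + \frac{\left(E + E\right) \left(10 - 13\right)}{3} = 1 + \frac{2 E \left(-3\right)}{3} = 1 + \frac{\left(-6\right) E}{3} = 1 - 2 E$)
$s = \frac{5}{7}$ ($s = 5 \cdot \frac{1}{7} = \frac{5}{7} \approx 0.71429$)
$c{\left(r,S \right)} = r + 2 S$ ($c{\left(r,S \right)} = \left(S + r\right) + S = r + 2 S$)
$o{\left(-215 \right)} + c{\left(I{\left(s \right)},-83 \right)} = \left(1 - -430\right) + \left(\left(2 - \frac{5}{7}\right) + 2 \left(-83\right)\right) = \left(1 + 430\right) + \left(\left(2 - \frac{5}{7}\right) - 166\right) = 431 + \left(\frac{9}{7} - 166\right) = 431 - \frac{1153}{7} = \frac{1864}{7}$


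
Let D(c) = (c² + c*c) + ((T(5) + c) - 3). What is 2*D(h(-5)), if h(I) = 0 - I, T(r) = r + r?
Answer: 124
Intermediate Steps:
T(r) = 2*r
h(I) = -I
D(c) = 7 + c + 2*c² (D(c) = (c² + c*c) + ((2*5 + c) - 3) = (c² + c²) + ((10 + c) - 3) = 2*c² + (7 + c) = 7 + c + 2*c²)
2*D(h(-5)) = 2*(7 - 1*(-5) + 2*(-1*(-5))²) = 2*(7 + 5 + 2*5²) = 2*(7 + 5 + 2*25) = 2*(7 + 5 + 50) = 2*62 = 124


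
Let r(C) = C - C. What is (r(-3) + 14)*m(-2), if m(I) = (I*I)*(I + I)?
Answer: -224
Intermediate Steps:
m(I) = 2*I³ (m(I) = I²*(2*I) = 2*I³)
r(C) = 0
(r(-3) + 14)*m(-2) = (0 + 14)*(2*(-2)³) = 14*(2*(-8)) = 14*(-16) = -224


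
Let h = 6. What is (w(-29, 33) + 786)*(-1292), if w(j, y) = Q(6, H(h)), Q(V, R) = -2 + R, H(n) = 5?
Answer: -1019388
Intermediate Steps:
w(j, y) = 3 (w(j, y) = -2 + 5 = 3)
(w(-29, 33) + 786)*(-1292) = (3 + 786)*(-1292) = 789*(-1292) = -1019388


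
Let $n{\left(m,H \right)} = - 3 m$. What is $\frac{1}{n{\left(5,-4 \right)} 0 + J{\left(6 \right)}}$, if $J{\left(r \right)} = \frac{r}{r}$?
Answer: $1$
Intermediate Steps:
$J{\left(r \right)} = 1$
$\frac{1}{n{\left(5,-4 \right)} 0 + J{\left(6 \right)}} = \frac{1}{\left(-3\right) 5 \cdot 0 + 1} = \frac{1}{\left(-15\right) 0 + 1} = \frac{1}{0 + 1} = 1^{-1} = 1$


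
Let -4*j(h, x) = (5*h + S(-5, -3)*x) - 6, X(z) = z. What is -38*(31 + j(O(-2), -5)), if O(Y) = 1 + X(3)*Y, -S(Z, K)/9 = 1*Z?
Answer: -3610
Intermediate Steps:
S(Z, K) = -9*Z
O(Y) = 1 + 3*Y
j(h, x) = 3/2 - 45*x/4 - 5*h/4 (j(h, x) = -((5*h + (-9*(-5))*x) - 6)/4 = -((5*h + 45*x) - 6)/4 = -(-6 + 5*h + 45*x)/4 = 3/2 - 45*x/4 - 5*h/4)
-38*(31 + j(O(-2), -5)) = -38*(31 + (3/2 - 45/4*(-5) - 5*(1 + 3*(-2))/4)) = -38*(31 + (3/2 + 225/4 - 5*(1 - 6)/4)) = -38*(31 + (3/2 + 225/4 - 5/4*(-5))) = -38*(31 + (3/2 + 225/4 + 25/4)) = -38*(31 + 64) = -38*95 = -3610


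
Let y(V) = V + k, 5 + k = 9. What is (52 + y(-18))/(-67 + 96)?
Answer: 38/29 ≈ 1.3103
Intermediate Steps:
k = 4 (k = -5 + 9 = 4)
y(V) = 4 + V (y(V) = V + 4 = 4 + V)
(52 + y(-18))/(-67 + 96) = (52 + (4 - 18))/(-67 + 96) = (52 - 14)/29 = 38*(1/29) = 38/29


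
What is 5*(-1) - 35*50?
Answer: -1755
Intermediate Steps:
5*(-1) - 35*50 = -5 - 1750 = -1755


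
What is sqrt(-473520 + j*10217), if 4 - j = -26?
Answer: I*sqrt(167010) ≈ 408.67*I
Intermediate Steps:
j = 30 (j = 4 - 1*(-26) = 4 + 26 = 30)
sqrt(-473520 + j*10217) = sqrt(-473520 + 30*10217) = sqrt(-473520 + 306510) = sqrt(-167010) = I*sqrt(167010)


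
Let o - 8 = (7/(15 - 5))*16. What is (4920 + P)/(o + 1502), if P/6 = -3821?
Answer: -45015/3803 ≈ -11.837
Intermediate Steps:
o = 96/5 (o = 8 + (7/(15 - 5))*16 = 8 + (7/10)*16 = 8 + 56/5 = 96/5 ≈ 19.200)
P = -22926 (P = 6*(-3821) = -22926)
(4920 + P)/(o + 1502) = (4920 - 22926)/(96/5 + 1502) = -18006/7606/5 = -18006*5/7606 = -45015/3803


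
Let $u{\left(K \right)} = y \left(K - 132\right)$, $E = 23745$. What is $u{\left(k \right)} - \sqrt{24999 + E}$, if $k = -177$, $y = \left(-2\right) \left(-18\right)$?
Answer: $-11124 - 6 \sqrt{1354} \approx -11345.0$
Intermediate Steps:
$y = 36$
$u{\left(K \right)} = -4752 + 36 K$ ($u{\left(K \right)} = 36 \left(K - 132\right) = 36 \left(-132 + K\right) = -4752 + 36 K$)
$u{\left(k \right)} - \sqrt{24999 + E} = \left(-4752 + 36 \left(-177\right)\right) - \sqrt{24999 + 23745} = \left(-4752 - 6372\right) - \sqrt{48744} = -11124 - 6 \sqrt{1354}$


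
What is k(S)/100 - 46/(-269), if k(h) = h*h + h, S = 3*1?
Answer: 1957/6725 ≈ 0.29100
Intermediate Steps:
S = 3
k(h) = h + h**2 (k(h) = h**2 + h = h + h**2)
k(S)/100 - 46/(-269) = (3*(1 + 3))/100 - 46/(-269) = (3*4)*(1/100) - 46*(-1/269) = 12*(1/100) + 46/269 = 3/25 + 46/269 = 1957/6725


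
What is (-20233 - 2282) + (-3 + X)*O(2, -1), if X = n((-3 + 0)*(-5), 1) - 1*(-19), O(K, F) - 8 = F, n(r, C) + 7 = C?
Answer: -22445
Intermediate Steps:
n(r, C) = -7 + C
O(K, F) = 8 + F
X = 13 (X = (-7 + 1) - 1*(-19) = -6 + 19 = 13)
(-20233 - 2282) + (-3 + X)*O(2, -1) = (-20233 - 2282) + (-3 + 13)*(8 - 1) = -22515 + 10*7 = -22515 + 70 = -22445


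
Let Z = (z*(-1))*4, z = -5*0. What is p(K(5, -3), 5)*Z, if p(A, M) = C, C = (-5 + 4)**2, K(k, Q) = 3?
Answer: 0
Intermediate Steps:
C = 1 (C = (-1)**2 = 1)
p(A, M) = 1
z = 0
Z = 0 (Z = (0*(-1))*4 = 0*4 = 0)
p(K(5, -3), 5)*Z = 1*0 = 0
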